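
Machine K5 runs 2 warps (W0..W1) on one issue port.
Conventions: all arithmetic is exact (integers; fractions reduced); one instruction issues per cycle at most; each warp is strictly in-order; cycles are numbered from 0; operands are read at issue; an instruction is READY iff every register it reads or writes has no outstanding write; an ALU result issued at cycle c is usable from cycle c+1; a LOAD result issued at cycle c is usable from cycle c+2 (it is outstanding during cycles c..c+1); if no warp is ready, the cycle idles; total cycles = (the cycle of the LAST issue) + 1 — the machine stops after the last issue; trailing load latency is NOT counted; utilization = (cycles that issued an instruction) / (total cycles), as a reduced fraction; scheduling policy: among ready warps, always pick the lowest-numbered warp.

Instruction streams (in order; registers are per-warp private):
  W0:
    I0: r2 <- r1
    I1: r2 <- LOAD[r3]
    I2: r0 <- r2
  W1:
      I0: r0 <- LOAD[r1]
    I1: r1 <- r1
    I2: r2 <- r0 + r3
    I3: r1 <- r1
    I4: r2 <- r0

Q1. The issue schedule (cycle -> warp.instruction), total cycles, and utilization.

cycle 0: W0.I0
cycle 1: W0.I1
cycle 2: W1.I0
cycle 3: W0.I2
cycle 4: W1.I1
cycle 5: W1.I2
cycle 6: W1.I3
cycle 7: W1.I4

Answer: 8 cycles, utilization 1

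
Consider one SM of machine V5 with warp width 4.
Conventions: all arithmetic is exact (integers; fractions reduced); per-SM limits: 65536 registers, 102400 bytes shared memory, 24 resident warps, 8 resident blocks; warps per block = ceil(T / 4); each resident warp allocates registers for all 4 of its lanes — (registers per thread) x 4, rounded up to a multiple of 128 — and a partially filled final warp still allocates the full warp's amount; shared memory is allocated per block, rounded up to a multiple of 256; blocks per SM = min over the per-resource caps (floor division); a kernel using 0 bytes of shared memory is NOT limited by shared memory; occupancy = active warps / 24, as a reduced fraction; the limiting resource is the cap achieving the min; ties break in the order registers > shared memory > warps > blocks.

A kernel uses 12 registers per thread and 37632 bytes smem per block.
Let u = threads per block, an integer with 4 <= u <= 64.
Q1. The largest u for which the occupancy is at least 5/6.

Answer: u = 48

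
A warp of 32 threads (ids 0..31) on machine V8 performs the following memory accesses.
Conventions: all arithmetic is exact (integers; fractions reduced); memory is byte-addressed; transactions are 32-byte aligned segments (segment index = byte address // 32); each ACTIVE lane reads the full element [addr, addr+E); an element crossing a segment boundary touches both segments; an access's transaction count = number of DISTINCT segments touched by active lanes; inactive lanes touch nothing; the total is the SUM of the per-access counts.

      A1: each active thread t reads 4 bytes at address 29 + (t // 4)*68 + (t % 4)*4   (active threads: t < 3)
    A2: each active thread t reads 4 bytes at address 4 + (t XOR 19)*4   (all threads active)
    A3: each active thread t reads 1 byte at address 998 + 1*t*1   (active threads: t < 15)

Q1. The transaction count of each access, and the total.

A1: 2 transactions
A2: 5 transactions
A3: 1 transaction

Answer: 2,5,1; total 8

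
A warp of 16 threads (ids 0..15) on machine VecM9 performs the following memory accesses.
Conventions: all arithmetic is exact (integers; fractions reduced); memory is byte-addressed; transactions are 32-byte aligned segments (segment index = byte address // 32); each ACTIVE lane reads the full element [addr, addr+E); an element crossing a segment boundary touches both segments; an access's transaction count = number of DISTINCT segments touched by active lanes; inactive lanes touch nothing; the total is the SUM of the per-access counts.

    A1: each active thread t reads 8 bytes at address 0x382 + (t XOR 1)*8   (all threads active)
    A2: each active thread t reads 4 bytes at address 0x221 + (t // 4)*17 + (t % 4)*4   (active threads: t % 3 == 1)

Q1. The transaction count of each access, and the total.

A1: 5 transactions
A2: 2 transactions

Answer: 5,2; total 7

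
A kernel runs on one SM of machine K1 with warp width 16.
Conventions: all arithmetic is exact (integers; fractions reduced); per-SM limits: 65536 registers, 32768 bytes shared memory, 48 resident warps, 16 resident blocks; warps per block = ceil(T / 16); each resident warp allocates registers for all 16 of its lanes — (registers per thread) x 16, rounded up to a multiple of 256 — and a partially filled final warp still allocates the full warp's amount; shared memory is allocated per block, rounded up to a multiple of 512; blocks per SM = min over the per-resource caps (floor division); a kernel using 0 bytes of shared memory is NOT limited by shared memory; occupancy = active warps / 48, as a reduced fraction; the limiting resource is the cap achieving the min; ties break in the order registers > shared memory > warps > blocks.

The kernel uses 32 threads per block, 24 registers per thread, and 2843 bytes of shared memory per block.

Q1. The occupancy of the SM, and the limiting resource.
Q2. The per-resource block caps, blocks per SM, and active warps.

Answer: occupancy 5/12, limited by shared memory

registers: 64 blocks
shared memory: 10 blocks
warps: 24 blocks
blocks: 16 blocks

Answer: 10 blocks, 20 active warps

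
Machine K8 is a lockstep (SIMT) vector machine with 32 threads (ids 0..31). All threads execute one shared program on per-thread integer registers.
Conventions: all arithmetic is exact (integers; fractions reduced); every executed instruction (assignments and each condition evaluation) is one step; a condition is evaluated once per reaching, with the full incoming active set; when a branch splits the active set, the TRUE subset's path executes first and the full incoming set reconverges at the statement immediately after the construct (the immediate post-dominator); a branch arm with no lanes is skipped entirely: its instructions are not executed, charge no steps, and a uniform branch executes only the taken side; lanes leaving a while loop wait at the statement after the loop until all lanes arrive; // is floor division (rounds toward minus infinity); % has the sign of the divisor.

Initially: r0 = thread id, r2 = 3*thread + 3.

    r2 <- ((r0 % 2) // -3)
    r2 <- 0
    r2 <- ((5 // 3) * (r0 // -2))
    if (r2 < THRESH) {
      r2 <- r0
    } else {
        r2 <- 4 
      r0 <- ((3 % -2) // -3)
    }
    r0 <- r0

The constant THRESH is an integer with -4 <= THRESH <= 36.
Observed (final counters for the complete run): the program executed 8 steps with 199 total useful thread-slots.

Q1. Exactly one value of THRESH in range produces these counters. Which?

Answer: THRESH = -3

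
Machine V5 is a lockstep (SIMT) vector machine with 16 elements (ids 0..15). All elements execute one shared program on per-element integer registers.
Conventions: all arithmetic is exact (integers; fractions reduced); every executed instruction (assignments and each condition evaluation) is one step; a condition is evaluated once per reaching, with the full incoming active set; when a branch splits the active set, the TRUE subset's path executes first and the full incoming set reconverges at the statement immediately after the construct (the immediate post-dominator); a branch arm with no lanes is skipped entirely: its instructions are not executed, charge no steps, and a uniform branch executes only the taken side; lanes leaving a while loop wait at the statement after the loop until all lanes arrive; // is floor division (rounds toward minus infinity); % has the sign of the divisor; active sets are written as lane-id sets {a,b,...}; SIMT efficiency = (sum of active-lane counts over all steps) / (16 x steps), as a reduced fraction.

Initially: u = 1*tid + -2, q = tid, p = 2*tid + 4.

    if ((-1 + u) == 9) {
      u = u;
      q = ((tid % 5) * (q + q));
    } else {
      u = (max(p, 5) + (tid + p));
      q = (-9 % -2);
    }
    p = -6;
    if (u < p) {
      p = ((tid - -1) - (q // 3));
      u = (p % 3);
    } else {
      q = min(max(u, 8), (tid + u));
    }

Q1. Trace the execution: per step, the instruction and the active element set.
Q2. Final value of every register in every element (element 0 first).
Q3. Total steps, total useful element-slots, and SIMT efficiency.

step 0: eval ((-1 + u) == 9)         {0,1,2,3,4,5,6,7,8,9,10,11,12,13,14,15}
step 1: u <- u                       {12}
step 2: q <- ((tid % 5) * (q + q))   {12}
step 3: u <- (max(p, 5) + (tid + p)) {0,1,2,3,4,5,6,7,8,9,10,11,13,14,15}
step 4: q <- (-9 % -2)               {0,1,2,3,4,5,6,7,8,9,10,11,13,14,15}
step 5: p <- -6                      {0,1,2,3,4,5,6,7,8,9,10,11,12,13,14,15}
step 6: eval (u < p)                 {0,1,2,3,4,5,6,7,8,9,10,11,12,13,14,15}
step 7: q <- min(max(u, 8), (tid + u)) {0,1,2,3,4,5,6,7,8,9,10,11,12,13,14,15}

Answer: 8 steps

u: 9,13,18,23,28,33,38,43,48,53,58,63,10,73,78,83
q: 9,13,18,23,28,33,38,43,48,53,58,63,10,73,78,83
p: -6,-6,-6,-6,-6,-6,-6,-6,-6,-6,-6,-6,-6,-6,-6,-6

steps = 8; useful = 96; efficiency = 96/128 = 3/4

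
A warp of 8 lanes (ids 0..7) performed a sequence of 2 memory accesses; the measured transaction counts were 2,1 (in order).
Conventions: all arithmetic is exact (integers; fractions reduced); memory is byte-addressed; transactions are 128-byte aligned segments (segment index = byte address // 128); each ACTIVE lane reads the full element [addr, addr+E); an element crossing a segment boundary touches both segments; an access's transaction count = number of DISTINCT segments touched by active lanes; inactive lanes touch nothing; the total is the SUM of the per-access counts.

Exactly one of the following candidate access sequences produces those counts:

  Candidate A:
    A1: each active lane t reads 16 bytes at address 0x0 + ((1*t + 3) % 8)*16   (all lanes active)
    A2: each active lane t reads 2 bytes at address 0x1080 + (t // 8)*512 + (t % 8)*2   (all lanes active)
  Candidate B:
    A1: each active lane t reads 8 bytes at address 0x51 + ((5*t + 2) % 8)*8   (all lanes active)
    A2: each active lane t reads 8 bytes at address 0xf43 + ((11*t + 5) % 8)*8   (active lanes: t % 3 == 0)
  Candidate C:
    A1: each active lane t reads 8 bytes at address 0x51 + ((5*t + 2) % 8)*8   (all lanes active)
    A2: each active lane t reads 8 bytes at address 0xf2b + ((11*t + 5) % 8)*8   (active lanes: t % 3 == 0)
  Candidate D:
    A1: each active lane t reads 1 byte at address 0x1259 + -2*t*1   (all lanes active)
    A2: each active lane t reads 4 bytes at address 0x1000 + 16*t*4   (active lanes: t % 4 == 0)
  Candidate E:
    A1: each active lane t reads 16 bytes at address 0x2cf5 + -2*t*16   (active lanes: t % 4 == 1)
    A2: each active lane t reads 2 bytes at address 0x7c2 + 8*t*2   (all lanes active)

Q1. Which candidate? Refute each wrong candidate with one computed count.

A: A1 gives 1 transaction, not 2
B: A2 gives 2 transactions, not 1
D: A1 gives 1 transaction, not 2
E: A2 gives 2 transactions, not 1
C: all counts match (2,1)

Answer: C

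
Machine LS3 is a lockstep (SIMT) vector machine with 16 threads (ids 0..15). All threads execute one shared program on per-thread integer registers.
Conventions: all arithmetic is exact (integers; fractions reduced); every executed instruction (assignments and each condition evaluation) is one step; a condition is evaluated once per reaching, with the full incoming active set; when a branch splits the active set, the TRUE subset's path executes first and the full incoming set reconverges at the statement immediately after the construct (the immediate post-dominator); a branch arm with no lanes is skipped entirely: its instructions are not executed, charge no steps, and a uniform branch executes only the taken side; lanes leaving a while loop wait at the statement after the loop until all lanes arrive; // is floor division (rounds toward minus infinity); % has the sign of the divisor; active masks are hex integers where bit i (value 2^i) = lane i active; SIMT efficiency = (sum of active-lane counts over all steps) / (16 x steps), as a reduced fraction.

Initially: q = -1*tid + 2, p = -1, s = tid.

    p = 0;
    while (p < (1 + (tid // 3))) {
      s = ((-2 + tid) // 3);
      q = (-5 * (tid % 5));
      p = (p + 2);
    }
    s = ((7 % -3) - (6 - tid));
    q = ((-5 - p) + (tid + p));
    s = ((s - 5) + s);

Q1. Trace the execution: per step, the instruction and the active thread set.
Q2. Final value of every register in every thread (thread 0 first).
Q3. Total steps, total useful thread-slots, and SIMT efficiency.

step 0: p <- 0                       0xffff
step 1: eval (p < (1 + (tid // 3)))  0xffff
step 2: s <- ((-2 + tid) // 3)       0xffff
step 3: q <- (-5 * (tid % 5))        0xffff
step 4: p <- (p + 2)                 0xffff
step 5: eval (p < (1 + (tid // 3)))  0xffff
step 6: s <- ((-2 + tid) // 3)       0xffc0
step 7: q <- (-5 * (tid % 5))        0xffc0
step 8: p <- (p + 2)                 0xffc0
step 9: eval (p < (1 + (tid // 3)))  0xffc0
step 10: s <- ((-2 + tid) // 3)       0xf000
step 11: q <- (-5 * (tid % 5))        0xf000
step 12: p <- (p + 2)                 0xf000
step 13: eval (p < (1 + (tid // 3)))  0xf000
step 14: s <- ((7 % -3) - (6 - tid))  0xffff
step 15: q <- ((-5 - p) + (tid + p))  0xffff
step 16: s <- ((s - 5) + s)           0xffff

Answer: 17 steps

q: -5,-4,-3,-2,-1,0,1,2,3,4,5,6,7,8,9,10
p: 2,2,2,2,2,2,4,4,4,4,4,4,6,6,6,6
s: -21,-19,-17,-15,-13,-11,-9,-7,-5,-3,-1,1,3,5,7,9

steps = 17; useful = 200; efficiency = 200/272 = 25/34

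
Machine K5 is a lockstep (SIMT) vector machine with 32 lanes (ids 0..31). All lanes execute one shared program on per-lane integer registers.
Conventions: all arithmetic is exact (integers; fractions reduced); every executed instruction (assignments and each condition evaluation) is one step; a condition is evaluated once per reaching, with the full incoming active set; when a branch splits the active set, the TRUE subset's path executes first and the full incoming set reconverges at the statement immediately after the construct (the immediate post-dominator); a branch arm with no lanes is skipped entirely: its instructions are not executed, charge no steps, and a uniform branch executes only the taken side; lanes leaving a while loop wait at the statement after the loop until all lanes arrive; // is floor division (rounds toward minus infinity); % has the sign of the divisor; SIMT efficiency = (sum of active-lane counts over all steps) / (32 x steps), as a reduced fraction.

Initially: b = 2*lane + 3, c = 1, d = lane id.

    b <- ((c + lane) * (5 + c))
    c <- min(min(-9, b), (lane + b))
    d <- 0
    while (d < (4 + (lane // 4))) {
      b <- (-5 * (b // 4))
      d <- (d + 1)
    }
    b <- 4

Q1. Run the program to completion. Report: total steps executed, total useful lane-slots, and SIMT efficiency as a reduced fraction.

Answer: 38 steps, 880 useful, 55/76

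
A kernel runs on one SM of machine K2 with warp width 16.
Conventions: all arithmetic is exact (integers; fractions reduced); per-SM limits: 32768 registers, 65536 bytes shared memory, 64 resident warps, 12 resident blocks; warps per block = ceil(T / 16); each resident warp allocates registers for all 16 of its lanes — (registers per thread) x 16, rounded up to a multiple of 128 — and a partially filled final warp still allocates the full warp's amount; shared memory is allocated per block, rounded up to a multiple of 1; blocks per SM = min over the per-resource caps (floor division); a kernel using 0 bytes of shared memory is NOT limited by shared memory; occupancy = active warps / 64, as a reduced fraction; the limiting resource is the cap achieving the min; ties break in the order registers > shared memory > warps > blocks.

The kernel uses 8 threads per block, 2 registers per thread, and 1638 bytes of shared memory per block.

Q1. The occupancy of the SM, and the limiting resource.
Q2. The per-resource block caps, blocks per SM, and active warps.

Answer: occupancy 3/16, limited by blocks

registers: 256 blocks
shared memory: 40 blocks
warps: 64 blocks
blocks: 12 blocks

Answer: 12 blocks, 12 active warps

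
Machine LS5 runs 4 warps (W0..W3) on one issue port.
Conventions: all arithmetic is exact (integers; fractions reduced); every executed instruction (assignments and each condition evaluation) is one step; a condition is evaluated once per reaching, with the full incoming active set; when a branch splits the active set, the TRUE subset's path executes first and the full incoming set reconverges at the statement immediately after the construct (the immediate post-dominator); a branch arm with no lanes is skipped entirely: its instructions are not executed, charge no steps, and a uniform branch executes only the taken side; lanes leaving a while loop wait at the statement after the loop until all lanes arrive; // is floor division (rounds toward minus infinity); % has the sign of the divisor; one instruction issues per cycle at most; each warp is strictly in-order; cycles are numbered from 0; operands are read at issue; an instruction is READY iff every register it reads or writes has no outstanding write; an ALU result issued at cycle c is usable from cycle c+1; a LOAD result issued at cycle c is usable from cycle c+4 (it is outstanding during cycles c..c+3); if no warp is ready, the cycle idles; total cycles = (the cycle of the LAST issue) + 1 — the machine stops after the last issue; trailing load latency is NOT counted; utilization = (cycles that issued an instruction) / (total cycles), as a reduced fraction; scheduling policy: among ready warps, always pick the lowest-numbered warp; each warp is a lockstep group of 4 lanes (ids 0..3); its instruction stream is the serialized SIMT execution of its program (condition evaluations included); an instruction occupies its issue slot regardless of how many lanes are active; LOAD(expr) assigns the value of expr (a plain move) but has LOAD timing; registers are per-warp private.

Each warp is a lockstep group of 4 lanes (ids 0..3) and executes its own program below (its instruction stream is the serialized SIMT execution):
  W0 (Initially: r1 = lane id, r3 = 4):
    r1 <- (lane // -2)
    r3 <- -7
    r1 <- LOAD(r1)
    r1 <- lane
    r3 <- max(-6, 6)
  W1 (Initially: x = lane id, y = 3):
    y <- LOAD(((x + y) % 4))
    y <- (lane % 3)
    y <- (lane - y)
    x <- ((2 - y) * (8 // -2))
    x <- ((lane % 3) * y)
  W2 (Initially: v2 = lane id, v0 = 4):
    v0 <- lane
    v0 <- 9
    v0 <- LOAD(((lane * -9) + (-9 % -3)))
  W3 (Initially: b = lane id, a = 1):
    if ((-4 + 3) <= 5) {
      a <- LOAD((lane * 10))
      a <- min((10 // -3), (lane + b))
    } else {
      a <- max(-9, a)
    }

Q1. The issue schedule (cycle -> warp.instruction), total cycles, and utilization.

cycle 0: W0.I0
cycle 1: W0.I1
cycle 2: W0.I2
cycle 3: W1.I0
cycle 4: W2.I0
cycle 5: W2.I1
cycle 6: W0.I3
cycle 7: W0.I4
cycle 8: W1.I1
cycle 9: W1.I2
cycle 10: W1.I3
cycle 11: W1.I4
cycle 12: W2.I2
cycle 13: W3.I0
cycle 14: W3.I1
cycle 15: idle
cycle 16: idle
cycle 17: idle
cycle 18: W3.I2

Answer: 19 cycles, utilization 16/19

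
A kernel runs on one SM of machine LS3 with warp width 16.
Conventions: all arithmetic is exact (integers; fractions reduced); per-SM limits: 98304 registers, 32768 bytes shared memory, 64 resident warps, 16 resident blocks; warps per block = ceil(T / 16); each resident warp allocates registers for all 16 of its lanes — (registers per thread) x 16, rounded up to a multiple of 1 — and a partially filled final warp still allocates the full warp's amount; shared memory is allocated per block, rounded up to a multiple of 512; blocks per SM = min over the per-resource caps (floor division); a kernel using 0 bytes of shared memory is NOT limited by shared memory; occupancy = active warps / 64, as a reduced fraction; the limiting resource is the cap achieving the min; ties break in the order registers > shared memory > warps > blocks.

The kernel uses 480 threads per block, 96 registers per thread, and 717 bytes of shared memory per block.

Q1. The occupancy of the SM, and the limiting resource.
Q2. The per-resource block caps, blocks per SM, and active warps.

Answer: occupancy 15/16, limited by registers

registers: 2 blocks
shared memory: 32 blocks
warps: 2 blocks
blocks: 16 blocks

Answer: 2 blocks, 60 active warps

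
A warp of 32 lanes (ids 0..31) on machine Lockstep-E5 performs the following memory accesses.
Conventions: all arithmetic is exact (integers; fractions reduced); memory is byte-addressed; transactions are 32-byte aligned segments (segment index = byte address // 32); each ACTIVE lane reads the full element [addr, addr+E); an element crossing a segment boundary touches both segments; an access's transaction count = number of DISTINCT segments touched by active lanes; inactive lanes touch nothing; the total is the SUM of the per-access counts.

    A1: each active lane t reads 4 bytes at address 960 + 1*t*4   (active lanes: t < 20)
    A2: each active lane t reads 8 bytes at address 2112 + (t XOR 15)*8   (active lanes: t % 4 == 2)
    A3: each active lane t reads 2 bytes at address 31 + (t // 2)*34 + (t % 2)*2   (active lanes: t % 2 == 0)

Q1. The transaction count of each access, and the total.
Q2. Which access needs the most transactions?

A1: 3 transactions
A2: 8 transactions
A3: 17 transactions

Answer: 3,8,17; total 28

Answer: A3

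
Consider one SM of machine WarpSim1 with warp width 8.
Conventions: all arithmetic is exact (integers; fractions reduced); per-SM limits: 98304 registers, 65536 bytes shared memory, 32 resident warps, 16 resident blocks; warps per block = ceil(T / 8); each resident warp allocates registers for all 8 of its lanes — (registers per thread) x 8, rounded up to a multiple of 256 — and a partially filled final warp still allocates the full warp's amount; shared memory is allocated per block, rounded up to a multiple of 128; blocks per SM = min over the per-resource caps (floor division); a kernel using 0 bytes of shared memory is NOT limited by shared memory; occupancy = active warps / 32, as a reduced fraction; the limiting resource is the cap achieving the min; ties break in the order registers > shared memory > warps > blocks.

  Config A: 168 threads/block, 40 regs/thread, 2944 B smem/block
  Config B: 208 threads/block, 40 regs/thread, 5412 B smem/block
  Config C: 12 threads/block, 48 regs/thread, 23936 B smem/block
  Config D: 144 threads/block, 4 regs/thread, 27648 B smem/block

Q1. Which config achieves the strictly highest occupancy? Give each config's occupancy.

occupancies: A 21/32, B 13/16, C 1/8, D 9/16

Answer: B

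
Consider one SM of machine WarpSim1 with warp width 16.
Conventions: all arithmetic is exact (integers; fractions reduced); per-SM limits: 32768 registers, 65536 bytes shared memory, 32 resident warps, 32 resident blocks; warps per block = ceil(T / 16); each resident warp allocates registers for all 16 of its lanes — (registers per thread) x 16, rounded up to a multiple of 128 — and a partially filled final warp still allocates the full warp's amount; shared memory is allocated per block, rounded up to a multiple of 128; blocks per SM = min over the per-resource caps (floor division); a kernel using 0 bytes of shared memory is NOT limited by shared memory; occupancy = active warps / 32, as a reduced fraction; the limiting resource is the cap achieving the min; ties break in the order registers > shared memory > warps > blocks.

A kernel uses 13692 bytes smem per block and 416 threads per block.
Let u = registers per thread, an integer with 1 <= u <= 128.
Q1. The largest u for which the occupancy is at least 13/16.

Answer: u = 72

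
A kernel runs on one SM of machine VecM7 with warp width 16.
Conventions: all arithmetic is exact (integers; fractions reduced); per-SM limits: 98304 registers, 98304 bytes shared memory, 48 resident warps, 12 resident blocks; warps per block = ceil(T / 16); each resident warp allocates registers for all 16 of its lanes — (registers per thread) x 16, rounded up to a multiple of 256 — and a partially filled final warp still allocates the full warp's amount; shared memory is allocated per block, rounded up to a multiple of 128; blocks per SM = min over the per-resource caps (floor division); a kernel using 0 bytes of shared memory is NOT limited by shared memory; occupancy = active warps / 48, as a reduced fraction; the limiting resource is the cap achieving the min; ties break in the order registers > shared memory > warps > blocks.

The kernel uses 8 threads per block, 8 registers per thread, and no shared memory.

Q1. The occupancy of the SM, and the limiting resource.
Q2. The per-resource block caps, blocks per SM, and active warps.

Answer: occupancy 1/4, limited by blocks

registers: 384 blocks
shared memory: no limit (kernel uses none)
warps: 48 blocks
blocks: 12 blocks

Answer: 12 blocks, 12 active warps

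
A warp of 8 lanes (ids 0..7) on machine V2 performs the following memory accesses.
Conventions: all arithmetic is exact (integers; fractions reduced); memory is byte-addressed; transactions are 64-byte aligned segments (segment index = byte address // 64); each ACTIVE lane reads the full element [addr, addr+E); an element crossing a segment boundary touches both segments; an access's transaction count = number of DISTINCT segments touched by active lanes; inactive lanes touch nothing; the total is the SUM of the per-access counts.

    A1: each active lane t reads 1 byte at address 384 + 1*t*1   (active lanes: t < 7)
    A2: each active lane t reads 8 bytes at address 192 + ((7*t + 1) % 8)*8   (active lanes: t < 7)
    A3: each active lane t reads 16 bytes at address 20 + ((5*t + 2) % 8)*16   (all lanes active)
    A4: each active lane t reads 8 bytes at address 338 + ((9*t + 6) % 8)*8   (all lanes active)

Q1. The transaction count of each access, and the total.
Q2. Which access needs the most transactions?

A1: 1 transaction
A2: 1 transaction
A3: 3 transactions
A4: 2 transactions

Answer: 1,1,3,2; total 7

Answer: A3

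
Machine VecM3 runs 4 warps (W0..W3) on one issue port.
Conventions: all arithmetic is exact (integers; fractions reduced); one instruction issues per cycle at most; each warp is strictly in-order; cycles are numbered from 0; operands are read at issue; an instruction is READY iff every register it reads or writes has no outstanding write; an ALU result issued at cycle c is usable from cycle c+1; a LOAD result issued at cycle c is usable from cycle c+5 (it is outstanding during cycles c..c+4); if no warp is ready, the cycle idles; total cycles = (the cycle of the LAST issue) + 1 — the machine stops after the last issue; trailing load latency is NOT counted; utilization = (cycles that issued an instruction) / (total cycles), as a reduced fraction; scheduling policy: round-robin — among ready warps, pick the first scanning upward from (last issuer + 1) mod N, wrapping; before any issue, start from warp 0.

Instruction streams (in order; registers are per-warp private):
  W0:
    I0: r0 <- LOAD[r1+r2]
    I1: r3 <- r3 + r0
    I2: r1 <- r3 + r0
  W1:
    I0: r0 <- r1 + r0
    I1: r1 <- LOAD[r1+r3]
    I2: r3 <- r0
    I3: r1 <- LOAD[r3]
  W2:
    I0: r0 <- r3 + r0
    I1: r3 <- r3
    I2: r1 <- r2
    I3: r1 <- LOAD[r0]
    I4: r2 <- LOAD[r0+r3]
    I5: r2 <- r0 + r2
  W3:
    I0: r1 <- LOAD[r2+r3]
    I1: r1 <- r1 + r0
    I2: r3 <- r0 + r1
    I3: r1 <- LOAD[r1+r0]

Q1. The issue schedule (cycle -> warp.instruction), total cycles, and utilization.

cycle 0: W0.I0
cycle 1: W1.I0
cycle 2: W2.I0
cycle 3: W3.I0
cycle 4: W1.I1
cycle 5: W2.I1
cycle 6: W0.I1
cycle 7: W1.I2
cycle 8: W2.I2
cycle 9: W3.I1
cycle 10: W0.I2
cycle 11: W1.I3
cycle 12: W2.I3
cycle 13: W3.I2
cycle 14: W2.I4
cycle 15: W3.I3
cycle 16: idle
cycle 17: idle
cycle 18: idle
cycle 19: W2.I5

Answer: 20 cycles, utilization 17/20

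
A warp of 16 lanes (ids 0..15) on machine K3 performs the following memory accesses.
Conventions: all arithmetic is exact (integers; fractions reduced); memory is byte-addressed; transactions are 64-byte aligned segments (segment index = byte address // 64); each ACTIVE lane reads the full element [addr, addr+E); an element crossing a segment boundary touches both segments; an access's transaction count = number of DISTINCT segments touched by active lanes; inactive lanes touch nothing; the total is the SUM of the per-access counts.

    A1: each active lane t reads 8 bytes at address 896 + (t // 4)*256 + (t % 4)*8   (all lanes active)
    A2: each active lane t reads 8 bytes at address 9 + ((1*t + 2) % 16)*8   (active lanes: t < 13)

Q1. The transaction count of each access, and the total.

A1: 4 transactions
A2: 3 transactions

Answer: 4,3; total 7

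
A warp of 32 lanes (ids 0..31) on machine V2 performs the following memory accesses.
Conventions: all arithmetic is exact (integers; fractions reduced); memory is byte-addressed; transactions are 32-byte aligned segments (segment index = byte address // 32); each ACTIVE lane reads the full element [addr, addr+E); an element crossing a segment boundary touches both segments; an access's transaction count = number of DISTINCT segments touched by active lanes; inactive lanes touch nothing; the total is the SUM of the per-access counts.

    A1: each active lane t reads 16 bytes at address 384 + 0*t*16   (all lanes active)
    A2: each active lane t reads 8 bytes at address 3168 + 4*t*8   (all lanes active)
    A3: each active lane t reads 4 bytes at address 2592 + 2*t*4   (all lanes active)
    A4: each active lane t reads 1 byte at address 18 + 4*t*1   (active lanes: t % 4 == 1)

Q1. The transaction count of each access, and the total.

A1: 1 transaction
A2: 32 transactions
A3: 8 transactions
A4: 5 transactions

Answer: 1,32,8,5; total 46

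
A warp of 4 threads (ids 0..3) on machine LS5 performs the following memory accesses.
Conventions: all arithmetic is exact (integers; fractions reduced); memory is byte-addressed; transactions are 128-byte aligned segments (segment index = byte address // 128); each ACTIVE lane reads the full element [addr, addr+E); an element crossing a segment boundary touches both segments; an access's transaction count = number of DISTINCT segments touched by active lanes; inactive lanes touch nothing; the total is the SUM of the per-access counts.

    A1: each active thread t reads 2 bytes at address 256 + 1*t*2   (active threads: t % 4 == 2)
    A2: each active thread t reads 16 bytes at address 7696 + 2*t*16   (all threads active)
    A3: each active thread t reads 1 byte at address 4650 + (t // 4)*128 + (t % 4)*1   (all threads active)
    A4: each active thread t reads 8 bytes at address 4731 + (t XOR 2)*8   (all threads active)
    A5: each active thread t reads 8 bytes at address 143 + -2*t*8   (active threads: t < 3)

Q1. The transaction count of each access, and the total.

A1: 1 transaction
A2: 1 transaction
A3: 1 transaction
A4: 2 transactions
A5: 2 transactions

Answer: 1,1,1,2,2; total 7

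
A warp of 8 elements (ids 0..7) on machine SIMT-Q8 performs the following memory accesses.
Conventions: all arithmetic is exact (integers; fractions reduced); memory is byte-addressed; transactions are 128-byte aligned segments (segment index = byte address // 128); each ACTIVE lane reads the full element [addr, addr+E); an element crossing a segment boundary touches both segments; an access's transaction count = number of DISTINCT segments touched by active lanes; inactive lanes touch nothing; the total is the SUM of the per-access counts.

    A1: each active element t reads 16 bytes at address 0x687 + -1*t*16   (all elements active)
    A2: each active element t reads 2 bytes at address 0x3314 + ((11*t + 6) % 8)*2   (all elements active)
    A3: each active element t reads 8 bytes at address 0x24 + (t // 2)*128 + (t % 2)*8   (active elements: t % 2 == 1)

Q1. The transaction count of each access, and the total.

A1: 2 transactions
A2: 1 transaction
A3: 4 transactions

Answer: 2,1,4; total 7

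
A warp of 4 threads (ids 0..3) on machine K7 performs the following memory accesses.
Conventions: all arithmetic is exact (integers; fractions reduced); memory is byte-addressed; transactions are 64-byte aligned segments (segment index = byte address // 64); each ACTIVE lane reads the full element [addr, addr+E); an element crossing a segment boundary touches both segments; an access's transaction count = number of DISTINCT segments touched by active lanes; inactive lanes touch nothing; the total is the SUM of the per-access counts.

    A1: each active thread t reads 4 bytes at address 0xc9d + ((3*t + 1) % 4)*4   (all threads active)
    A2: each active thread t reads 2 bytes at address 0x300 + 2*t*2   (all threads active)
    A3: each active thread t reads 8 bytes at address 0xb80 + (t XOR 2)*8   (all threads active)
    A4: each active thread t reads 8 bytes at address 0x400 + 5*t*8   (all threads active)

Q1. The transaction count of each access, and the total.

A1: 1 transaction
A2: 1 transaction
A3: 1 transaction
A4: 2 transactions

Answer: 1,1,1,2; total 5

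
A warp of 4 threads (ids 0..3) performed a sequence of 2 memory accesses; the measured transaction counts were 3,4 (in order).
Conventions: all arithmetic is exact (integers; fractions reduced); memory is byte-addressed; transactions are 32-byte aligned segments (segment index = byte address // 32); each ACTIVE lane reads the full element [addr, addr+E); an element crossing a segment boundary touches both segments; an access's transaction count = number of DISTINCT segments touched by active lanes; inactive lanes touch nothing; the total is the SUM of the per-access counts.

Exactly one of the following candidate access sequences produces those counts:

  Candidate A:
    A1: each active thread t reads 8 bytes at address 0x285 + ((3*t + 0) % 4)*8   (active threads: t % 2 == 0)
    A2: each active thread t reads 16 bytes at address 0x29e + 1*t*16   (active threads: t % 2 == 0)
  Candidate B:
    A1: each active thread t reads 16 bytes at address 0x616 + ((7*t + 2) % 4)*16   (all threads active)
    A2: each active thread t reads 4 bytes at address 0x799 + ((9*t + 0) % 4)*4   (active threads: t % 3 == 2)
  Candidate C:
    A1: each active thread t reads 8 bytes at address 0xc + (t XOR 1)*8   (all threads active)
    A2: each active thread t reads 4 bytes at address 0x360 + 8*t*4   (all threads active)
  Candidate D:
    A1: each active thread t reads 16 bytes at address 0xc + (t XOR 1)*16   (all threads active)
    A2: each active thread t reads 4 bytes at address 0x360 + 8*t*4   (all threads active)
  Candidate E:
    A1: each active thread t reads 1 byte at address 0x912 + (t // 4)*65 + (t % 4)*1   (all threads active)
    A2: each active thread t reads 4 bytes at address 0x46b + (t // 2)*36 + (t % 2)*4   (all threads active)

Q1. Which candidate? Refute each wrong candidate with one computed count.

A: A1 gives 1 transaction, not 3
B: A2 gives 1 transaction, not 4
C: A1 gives 2 transactions, not 3
E: A1 gives 1 transaction, not 3
D: all counts match (3,4)

Answer: D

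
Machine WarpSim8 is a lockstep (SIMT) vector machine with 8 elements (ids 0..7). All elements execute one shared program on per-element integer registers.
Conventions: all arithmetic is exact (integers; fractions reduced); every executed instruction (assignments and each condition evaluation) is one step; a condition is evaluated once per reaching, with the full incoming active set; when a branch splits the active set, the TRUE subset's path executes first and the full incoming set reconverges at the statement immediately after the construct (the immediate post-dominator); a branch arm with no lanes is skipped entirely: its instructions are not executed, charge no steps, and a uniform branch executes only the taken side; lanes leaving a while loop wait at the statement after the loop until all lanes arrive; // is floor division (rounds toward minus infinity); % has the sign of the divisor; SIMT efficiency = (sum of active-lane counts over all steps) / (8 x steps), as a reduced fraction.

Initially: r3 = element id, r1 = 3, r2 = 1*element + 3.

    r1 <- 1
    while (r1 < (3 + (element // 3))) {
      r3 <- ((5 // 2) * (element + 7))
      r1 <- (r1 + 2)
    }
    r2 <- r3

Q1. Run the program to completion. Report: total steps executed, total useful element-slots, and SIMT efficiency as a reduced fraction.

Answer: 9 steps, 63 useful, 7/8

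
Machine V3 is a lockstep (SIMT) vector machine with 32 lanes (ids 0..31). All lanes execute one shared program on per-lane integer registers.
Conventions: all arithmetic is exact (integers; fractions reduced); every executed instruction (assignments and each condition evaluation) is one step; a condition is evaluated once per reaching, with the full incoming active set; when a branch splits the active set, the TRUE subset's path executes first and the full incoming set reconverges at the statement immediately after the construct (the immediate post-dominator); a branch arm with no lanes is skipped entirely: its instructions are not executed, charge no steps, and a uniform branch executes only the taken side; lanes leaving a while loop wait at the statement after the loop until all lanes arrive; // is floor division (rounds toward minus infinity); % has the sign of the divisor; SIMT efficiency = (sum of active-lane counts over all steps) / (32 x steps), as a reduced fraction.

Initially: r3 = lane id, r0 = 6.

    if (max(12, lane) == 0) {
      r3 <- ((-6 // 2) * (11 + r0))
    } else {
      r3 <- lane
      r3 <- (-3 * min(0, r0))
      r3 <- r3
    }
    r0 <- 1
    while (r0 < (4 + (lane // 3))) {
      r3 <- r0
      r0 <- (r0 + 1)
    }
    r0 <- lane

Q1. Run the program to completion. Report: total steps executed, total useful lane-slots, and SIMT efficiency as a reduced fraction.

Answer: 46 steps, 977 useful, 977/1472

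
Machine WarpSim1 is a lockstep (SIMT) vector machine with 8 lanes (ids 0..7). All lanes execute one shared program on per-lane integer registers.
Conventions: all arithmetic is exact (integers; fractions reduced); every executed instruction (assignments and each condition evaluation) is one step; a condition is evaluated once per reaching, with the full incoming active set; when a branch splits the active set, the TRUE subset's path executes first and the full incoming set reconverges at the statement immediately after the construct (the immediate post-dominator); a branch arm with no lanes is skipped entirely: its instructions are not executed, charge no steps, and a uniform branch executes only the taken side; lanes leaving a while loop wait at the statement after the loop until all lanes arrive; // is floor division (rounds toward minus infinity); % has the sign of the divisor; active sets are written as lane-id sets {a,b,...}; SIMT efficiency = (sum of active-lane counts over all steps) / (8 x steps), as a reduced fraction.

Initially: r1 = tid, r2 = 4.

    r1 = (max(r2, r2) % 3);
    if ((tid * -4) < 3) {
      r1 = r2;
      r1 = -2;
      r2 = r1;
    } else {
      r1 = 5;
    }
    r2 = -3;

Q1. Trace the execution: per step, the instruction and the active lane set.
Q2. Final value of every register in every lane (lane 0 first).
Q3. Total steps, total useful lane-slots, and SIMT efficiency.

step 0: r1 <- (max(r2, r2) % 3)      {0,1,2,3,4,5,6,7}
step 1: eval ((tid * -4) < 3)        {0,1,2,3,4,5,6,7}
step 2: r1 <- r2                     {0,1,2,3,4,5,6,7}
step 3: r1 <- -2                     {0,1,2,3,4,5,6,7}
step 4: r2 <- r1                     {0,1,2,3,4,5,6,7}
step 5: r2 <- -3                     {0,1,2,3,4,5,6,7}

Answer: 6 steps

r1: -2,-2,-2,-2,-2,-2,-2,-2
r2: -3,-3,-3,-3,-3,-3,-3,-3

steps = 6; useful = 48; efficiency = 48/48 = 1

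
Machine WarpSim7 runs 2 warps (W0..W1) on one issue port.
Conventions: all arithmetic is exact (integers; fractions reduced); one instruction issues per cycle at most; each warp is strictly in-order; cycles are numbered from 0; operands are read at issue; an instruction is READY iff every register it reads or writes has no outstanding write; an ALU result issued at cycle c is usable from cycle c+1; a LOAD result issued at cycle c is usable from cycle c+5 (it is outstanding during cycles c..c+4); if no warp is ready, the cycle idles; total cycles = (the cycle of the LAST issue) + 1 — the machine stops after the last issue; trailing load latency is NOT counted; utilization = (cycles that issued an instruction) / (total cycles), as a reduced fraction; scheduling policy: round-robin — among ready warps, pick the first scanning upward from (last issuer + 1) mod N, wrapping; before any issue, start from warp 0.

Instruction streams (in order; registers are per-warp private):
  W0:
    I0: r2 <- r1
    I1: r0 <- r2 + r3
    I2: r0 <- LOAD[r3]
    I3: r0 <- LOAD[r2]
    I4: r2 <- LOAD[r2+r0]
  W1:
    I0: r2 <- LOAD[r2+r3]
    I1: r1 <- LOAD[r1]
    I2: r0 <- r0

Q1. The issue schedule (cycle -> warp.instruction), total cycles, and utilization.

cycle 0: W0.I0
cycle 1: W1.I0
cycle 2: W0.I1
cycle 3: W1.I1
cycle 4: W0.I2
cycle 5: W1.I2
cycle 6: idle
cycle 7: idle
cycle 8: idle
cycle 9: W0.I3
cycle 10: idle
cycle 11: idle
cycle 12: idle
cycle 13: idle
cycle 14: W0.I4

Answer: 15 cycles, utilization 8/15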